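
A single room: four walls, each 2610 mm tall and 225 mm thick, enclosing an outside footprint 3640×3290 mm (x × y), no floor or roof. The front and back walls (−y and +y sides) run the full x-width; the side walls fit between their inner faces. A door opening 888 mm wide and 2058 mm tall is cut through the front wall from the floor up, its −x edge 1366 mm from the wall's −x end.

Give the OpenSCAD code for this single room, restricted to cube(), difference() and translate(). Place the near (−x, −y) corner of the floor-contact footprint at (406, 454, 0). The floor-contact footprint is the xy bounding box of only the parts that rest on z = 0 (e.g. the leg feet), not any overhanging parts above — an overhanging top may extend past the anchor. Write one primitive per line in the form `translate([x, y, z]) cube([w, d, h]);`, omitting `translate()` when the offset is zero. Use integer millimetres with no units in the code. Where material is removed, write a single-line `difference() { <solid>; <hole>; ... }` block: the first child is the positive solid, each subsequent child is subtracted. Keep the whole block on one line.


difference() { translate([406, 454, 0]) cube([3640, 225, 2610]); translate([1772, 454, 0]) cube([888, 225, 2058]); }
translate([406, 3519, 0]) cube([3640, 225, 2610]);
translate([406, 679, 0]) cube([225, 2840, 2610]);
translate([3821, 679, 0]) cube([225, 2840, 2610]);


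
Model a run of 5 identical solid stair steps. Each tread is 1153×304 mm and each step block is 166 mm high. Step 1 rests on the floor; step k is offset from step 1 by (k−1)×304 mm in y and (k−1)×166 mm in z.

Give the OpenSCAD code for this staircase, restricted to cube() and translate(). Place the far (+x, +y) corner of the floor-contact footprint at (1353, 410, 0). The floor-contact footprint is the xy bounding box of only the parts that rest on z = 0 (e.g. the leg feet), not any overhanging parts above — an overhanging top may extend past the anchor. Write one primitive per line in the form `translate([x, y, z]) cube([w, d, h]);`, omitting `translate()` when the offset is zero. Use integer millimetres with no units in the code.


translate([200, 106, 0]) cube([1153, 304, 166]);
translate([200, 410, 166]) cube([1153, 304, 166]);
translate([200, 714, 332]) cube([1153, 304, 166]);
translate([200, 1018, 498]) cube([1153, 304, 166]);
translate([200, 1322, 664]) cube([1153, 304, 166]);


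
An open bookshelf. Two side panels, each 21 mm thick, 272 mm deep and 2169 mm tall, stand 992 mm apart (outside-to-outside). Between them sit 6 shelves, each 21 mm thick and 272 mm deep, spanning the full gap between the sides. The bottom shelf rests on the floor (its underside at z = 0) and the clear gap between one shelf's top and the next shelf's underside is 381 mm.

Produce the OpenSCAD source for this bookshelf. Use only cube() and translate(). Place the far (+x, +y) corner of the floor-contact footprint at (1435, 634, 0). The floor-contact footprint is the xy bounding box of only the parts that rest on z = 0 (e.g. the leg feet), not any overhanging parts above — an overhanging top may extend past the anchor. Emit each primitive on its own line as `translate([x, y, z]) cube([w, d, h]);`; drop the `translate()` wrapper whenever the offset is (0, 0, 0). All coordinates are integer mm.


translate([443, 362, 0]) cube([21, 272, 2169]);
translate([1414, 362, 0]) cube([21, 272, 2169]);
translate([464, 362, 0]) cube([950, 272, 21]);
translate([464, 362, 402]) cube([950, 272, 21]);
translate([464, 362, 804]) cube([950, 272, 21]);
translate([464, 362, 1206]) cube([950, 272, 21]);
translate([464, 362, 1608]) cube([950, 272, 21]);
translate([464, 362, 2010]) cube([950, 272, 21]);


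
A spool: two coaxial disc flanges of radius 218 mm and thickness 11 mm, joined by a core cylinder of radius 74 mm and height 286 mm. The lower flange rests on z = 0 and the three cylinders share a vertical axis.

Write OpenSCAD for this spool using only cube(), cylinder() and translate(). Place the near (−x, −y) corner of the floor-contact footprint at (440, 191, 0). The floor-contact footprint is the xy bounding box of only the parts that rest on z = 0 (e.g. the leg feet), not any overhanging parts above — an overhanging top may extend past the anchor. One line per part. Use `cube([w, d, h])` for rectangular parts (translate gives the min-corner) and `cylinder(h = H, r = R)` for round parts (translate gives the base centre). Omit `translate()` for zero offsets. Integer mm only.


translate([658, 409, 0]) cylinder(h = 11, r = 218);
translate([658, 409, 11]) cylinder(h = 286, r = 74);
translate([658, 409, 297]) cylinder(h = 11, r = 218);


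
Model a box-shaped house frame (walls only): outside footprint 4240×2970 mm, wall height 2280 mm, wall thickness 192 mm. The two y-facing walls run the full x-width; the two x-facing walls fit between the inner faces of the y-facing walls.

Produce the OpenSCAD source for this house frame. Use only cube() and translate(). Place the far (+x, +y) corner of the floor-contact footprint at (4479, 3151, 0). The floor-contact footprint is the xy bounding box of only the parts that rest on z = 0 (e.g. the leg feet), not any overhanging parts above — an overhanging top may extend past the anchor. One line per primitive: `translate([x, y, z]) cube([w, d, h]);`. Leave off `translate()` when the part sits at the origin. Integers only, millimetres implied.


translate([239, 181, 0]) cube([4240, 192, 2280]);
translate([239, 2959, 0]) cube([4240, 192, 2280]);
translate([239, 373, 0]) cube([192, 2586, 2280]);
translate([4287, 373, 0]) cube([192, 2586, 2280]);


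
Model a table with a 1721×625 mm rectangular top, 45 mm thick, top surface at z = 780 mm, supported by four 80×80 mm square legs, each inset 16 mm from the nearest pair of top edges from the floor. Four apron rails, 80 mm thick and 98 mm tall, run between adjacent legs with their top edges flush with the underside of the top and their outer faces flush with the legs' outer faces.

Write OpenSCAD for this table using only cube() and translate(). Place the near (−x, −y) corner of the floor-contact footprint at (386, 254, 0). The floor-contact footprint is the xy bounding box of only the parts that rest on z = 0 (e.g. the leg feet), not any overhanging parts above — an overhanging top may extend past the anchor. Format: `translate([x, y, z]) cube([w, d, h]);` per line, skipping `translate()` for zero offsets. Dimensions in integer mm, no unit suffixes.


// leg_h = 780 - 45 = 735
// apron z = 735 - 98 = 637
translate([370, 238, 735]) cube([1721, 625, 45]);
translate([386, 254, 0]) cube([80, 80, 735]);
translate([1995, 254, 0]) cube([80, 80, 735]);
translate([386, 767, 0]) cube([80, 80, 735]);
translate([1995, 767, 0]) cube([80, 80, 735]);
translate([466, 254, 637]) cube([1529, 80, 98]);
translate([466, 767, 637]) cube([1529, 80, 98]);
translate([386, 334, 637]) cube([80, 433, 98]);
translate([1995, 334, 637]) cube([80, 433, 98]);


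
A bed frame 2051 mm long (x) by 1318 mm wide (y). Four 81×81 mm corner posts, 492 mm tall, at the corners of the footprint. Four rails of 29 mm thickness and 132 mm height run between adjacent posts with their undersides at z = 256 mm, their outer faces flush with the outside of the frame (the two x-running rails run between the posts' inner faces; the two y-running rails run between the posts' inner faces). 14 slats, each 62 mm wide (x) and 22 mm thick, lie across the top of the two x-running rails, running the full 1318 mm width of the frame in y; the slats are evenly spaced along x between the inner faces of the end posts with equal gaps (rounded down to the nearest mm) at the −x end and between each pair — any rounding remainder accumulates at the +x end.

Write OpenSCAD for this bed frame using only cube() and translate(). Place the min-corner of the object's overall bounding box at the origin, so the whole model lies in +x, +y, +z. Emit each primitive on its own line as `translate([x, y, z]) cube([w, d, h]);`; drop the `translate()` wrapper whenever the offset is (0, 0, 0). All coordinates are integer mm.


cube([81, 81, 492]);
translate([0, 1237, 0]) cube([81, 81, 492]);
translate([1970, 0, 0]) cube([81, 81, 492]);
translate([1970, 1237, 0]) cube([81, 81, 492]);
translate([81, 0, 256]) cube([1889, 29, 132]);
translate([81, 1289, 256]) cube([1889, 29, 132]);
translate([0, 81, 256]) cube([29, 1156, 132]);
translate([2022, 81, 256]) cube([29, 1156, 132]);
translate([149, 0, 388]) cube([62, 1318, 22]);
translate([279, 0, 388]) cube([62, 1318, 22]);
translate([409, 0, 388]) cube([62, 1318, 22]);
translate([539, 0, 388]) cube([62, 1318, 22]);
translate([669, 0, 388]) cube([62, 1318, 22]);
translate([799, 0, 388]) cube([62, 1318, 22]);
translate([929, 0, 388]) cube([62, 1318, 22]);
translate([1059, 0, 388]) cube([62, 1318, 22]);
translate([1189, 0, 388]) cube([62, 1318, 22]);
translate([1319, 0, 388]) cube([62, 1318, 22]);
translate([1449, 0, 388]) cube([62, 1318, 22]);
translate([1579, 0, 388]) cube([62, 1318, 22]);
translate([1709, 0, 388]) cube([62, 1318, 22]);
translate([1839, 0, 388]) cube([62, 1318, 22]);


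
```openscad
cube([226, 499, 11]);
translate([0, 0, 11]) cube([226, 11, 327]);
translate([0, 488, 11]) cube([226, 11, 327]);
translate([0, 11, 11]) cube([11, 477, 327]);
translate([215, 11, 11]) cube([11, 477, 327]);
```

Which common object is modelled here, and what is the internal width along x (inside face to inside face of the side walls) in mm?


An open box. The internal width is 204 mm.

A 226×499 base slab with four walls standing on it — an open box. The base is 226 mm wide and the walls are 11 mm thick, so the internal width is 226 − 2 × 11 = 204 mm.


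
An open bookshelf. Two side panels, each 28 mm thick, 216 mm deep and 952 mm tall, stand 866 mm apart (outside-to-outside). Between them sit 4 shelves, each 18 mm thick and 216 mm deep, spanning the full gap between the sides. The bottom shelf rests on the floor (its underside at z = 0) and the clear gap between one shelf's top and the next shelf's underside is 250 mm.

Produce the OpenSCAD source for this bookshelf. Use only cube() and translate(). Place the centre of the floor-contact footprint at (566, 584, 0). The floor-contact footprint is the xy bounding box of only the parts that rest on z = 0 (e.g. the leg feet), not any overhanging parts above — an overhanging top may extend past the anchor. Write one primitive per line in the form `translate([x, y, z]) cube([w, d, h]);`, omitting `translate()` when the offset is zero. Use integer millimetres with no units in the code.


translate([133, 476, 0]) cube([28, 216, 952]);
translate([971, 476, 0]) cube([28, 216, 952]);
translate([161, 476, 0]) cube([810, 216, 18]);
translate([161, 476, 268]) cube([810, 216, 18]);
translate([161, 476, 536]) cube([810, 216, 18]);
translate([161, 476, 804]) cube([810, 216, 18]);


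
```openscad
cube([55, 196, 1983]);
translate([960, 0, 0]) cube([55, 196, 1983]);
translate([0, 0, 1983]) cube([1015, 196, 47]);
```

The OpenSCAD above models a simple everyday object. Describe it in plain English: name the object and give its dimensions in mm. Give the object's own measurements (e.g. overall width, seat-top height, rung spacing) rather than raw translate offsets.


A door frame. The clear opening is 905 mm wide and 1983 mm high. Two 55 mm wide jambs, 196 mm deep, stand either side of the opening from the floor to the top of the opening. A 47 mm thick head sits across the top of both jambs, spanning the full outside width of the frame.


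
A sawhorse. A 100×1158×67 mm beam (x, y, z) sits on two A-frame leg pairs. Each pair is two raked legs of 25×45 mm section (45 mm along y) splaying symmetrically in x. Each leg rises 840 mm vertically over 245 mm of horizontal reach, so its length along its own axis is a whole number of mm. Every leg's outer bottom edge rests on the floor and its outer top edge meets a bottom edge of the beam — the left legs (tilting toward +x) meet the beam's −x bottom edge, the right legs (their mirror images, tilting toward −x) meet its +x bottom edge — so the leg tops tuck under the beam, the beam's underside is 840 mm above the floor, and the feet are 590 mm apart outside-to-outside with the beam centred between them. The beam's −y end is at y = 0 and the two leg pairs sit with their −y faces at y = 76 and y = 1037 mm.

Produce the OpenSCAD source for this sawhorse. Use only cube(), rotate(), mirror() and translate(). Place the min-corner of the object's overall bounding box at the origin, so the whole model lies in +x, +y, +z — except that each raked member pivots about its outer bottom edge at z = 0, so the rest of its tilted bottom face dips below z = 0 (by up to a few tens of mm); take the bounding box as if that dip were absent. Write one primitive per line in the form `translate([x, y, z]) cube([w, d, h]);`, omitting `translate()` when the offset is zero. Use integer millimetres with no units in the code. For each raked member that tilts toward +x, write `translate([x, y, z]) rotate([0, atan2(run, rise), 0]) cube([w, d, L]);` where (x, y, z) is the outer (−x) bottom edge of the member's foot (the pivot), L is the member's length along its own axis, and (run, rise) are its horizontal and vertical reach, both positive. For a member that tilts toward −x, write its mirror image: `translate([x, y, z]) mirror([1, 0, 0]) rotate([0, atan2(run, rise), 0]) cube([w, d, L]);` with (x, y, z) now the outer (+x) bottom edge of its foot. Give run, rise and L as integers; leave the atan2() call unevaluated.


// leg length = √(245² + 840²) = 875
// right-leg outer foot x = 2·245 + 100 = 590
// beam min-corner = (245, 0, 840)
translate([245, 0, 840]) cube([100, 1158, 67]);
translate([0, 76, 0]) rotate([0, atan2(245, 840), 0]) cube([25, 45, 875]);
translate([590, 76, 0]) mirror([1, 0, 0]) rotate([0, atan2(245, 840), 0]) cube([25, 45, 875]);
translate([0, 1037, 0]) rotate([0, atan2(245, 840), 0]) cube([25, 45, 875]);
translate([590, 1037, 0]) mirror([1, 0, 0]) rotate([0, atan2(245, 840), 0]) cube([25, 45, 875]);


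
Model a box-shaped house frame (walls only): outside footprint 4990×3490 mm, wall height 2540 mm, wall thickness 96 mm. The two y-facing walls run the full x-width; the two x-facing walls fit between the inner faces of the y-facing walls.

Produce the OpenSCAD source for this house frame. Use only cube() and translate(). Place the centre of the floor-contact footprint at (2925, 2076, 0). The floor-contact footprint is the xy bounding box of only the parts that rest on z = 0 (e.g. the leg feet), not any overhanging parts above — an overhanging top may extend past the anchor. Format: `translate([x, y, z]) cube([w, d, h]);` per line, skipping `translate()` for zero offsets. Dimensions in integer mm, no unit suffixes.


translate([430, 331, 0]) cube([4990, 96, 2540]);
translate([430, 3725, 0]) cube([4990, 96, 2540]);
translate([430, 427, 0]) cube([96, 3298, 2540]);
translate([5324, 427, 0]) cube([96, 3298, 2540]);


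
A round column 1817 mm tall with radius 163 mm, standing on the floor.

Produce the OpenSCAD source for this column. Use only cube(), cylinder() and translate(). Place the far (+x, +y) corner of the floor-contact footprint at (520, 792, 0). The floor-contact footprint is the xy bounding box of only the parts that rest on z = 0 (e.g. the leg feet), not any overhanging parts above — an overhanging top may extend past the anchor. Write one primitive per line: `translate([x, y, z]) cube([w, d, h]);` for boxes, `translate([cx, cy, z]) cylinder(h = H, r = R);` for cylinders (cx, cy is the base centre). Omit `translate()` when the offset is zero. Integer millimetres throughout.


translate([357, 629, 0]) cylinder(h = 1817, r = 163);


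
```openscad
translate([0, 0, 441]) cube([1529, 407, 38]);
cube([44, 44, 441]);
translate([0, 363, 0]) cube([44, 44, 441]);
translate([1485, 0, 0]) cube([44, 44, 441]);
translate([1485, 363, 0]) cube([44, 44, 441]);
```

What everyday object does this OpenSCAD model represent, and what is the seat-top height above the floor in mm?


A bench. The seat-top height is 479 mm.

A long slab on four corner posts — a bench. The slab sits at z = 441 with thickness 38, so the top is 441 + 38 = 479 mm.


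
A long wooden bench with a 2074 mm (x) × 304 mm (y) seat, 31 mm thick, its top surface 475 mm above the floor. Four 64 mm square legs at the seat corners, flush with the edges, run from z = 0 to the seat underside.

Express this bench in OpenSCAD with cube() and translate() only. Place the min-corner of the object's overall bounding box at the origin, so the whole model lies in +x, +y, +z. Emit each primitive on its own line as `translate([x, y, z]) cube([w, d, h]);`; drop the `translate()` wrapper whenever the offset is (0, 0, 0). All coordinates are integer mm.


translate([0, 0, 444]) cube([2074, 304, 31]);
cube([64, 64, 444]);
translate([0, 240, 0]) cube([64, 64, 444]);
translate([2010, 0, 0]) cube([64, 64, 444]);
translate([2010, 240, 0]) cube([64, 64, 444]);


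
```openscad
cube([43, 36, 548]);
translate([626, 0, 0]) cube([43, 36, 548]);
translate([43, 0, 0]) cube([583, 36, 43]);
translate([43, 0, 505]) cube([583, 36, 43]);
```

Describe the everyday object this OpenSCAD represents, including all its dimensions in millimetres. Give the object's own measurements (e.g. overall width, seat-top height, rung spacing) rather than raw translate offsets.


A rectangular picture frame lying in the x–z plane (depth along y). The opening is 583 mm wide (x) by 462 mm tall (z), surrounded by a border 43 mm wide on all four sides. The frame is 36 mm deep and is made of two full-height vertical stiles with two horizontal rails fitted between them.


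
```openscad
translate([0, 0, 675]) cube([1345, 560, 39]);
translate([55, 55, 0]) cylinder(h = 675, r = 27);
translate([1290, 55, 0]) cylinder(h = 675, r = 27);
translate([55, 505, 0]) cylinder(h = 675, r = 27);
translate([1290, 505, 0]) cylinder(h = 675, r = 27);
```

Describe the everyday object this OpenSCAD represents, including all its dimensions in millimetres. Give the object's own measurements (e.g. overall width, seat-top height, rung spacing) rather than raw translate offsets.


A rectangular dining table. The top is 1345×560×39 mm with its upper surface at z = 714 mm. It stands on four round legs of 54 mm diameter, each leg's bounding box inset 28 mm from the nearest pair of top edges, running from the floor to the underside of the top.


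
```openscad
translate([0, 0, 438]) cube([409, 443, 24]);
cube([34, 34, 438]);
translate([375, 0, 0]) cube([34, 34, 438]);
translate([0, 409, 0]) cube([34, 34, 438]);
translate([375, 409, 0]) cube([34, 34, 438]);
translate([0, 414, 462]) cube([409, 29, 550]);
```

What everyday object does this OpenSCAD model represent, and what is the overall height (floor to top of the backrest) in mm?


A chair. The overall height is 1012 mm.

A slab on four corner posts with a tall panel at the back — a chair. The seat slab sits at z = 438 with thickness 24, and the 550 mm backrest starts at the seat top, so the overall height is 438 + 24 + 550 = 1012 mm.


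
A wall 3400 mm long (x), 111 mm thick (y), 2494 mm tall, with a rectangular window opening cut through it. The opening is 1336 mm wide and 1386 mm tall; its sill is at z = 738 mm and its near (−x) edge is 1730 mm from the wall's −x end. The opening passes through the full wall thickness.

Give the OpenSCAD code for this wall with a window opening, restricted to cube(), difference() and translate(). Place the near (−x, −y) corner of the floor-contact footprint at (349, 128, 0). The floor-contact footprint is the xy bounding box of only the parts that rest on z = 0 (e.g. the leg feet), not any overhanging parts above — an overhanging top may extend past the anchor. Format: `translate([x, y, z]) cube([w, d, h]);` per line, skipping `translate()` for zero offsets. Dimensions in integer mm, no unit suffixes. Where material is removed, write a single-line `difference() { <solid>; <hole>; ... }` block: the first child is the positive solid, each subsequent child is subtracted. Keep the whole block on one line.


difference() { translate([349, 128, 0]) cube([3400, 111, 2494]); translate([2079, 128, 738]) cube([1336, 111, 1386]); }


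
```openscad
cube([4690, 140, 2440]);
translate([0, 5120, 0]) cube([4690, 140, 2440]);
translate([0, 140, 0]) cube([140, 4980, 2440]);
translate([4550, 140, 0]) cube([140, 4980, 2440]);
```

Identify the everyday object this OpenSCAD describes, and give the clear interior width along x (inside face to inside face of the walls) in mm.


A house (or room) frame. The interior width is 4410 mm.

Four 2440 mm walls enclosing a rectangle with no floor or roof — a room or house frame. Outside width is 4690 mm and wall thickness is 140 mm, so the interior width is 4690 − 2 × 140 = 4410 mm.


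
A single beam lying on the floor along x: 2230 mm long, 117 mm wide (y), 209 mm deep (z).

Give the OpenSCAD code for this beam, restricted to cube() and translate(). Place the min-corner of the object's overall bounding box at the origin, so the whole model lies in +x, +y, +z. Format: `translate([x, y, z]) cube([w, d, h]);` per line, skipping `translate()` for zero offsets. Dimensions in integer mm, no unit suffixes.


cube([2230, 117, 209]);


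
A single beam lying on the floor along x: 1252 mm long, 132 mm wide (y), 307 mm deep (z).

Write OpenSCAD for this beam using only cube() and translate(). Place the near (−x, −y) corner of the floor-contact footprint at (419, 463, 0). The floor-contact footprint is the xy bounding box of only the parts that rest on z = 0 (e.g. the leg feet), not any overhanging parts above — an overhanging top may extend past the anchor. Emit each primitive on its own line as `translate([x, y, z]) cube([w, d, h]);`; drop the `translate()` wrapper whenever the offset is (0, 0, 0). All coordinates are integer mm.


translate([419, 463, 0]) cube([1252, 132, 307]);


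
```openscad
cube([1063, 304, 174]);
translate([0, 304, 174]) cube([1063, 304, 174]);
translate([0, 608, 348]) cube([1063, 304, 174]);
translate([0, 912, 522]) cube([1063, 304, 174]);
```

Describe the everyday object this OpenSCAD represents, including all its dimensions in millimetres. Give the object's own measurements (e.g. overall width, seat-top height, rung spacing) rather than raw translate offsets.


A straight staircase of 4 solid steps. Each step is 1063 mm wide (x), 304 mm deep (y, the going) and 174 mm tall (the rise). The first step rests on the floor; each subsequent step sits one going further in +y and one rise higher in +z, directly behind and above the previous step with no overlap.


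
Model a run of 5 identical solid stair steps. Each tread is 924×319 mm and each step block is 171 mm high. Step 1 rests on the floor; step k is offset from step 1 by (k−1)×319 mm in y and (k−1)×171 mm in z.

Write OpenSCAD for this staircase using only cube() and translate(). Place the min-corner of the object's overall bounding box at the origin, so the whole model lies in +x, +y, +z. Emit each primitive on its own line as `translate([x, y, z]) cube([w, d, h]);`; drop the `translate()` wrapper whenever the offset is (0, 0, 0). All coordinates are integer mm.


cube([924, 319, 171]);
translate([0, 319, 171]) cube([924, 319, 171]);
translate([0, 638, 342]) cube([924, 319, 171]);
translate([0, 957, 513]) cube([924, 319, 171]);
translate([0, 1276, 684]) cube([924, 319, 171]);


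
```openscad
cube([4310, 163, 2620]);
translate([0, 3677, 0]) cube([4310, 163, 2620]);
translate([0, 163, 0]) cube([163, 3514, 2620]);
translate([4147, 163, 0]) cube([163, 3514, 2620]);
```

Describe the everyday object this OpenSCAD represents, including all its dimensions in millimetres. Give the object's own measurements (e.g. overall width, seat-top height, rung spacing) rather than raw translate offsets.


The wall frame of a small rectangular building: four walls, each 2620 mm tall and 163 mm thick, enclosing a footprint 4310 mm (x) by 3840 mm (y) outside-to-outside, with no floor or roof. The front and back walls (the −y and +y sides) span the full width; the two side walls fit between them.


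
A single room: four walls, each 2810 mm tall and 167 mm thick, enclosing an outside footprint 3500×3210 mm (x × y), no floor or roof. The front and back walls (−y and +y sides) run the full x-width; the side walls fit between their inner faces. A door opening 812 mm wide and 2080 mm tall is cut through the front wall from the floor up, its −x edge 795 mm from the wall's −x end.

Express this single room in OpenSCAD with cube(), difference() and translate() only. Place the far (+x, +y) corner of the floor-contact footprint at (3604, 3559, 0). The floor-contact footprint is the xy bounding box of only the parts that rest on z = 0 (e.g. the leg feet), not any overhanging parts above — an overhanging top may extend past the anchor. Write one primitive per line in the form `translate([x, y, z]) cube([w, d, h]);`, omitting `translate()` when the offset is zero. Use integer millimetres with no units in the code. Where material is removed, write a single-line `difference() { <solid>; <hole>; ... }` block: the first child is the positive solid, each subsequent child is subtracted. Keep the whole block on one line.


difference() { translate([104, 349, 0]) cube([3500, 167, 2810]); translate([899, 349, 0]) cube([812, 167, 2080]); }
translate([104, 3392, 0]) cube([3500, 167, 2810]);
translate([104, 516, 0]) cube([167, 2876, 2810]);
translate([3437, 516, 0]) cube([167, 2876, 2810]);


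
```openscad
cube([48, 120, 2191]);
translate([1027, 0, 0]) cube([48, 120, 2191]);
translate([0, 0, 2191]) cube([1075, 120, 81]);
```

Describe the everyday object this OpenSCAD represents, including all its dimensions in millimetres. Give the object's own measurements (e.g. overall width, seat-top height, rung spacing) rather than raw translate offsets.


A door frame. The clear opening is 979 mm wide and 2191 mm high. Two 48 mm wide jambs, 120 mm deep, stand either side of the opening from the floor to the top of the opening. A 81 mm thick head sits across the top of both jambs, spanning the full outside width of the frame.


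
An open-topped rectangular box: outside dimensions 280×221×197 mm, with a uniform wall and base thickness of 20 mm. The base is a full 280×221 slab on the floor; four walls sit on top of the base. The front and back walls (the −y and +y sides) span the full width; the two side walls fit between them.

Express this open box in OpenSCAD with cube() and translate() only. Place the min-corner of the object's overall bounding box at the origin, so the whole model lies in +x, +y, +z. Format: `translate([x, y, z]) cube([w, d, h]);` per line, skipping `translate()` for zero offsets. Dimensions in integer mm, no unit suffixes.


cube([280, 221, 20]);
translate([0, 0, 20]) cube([280, 20, 177]);
translate([0, 201, 20]) cube([280, 20, 177]);
translate([0, 20, 20]) cube([20, 181, 177]);
translate([260, 20, 20]) cube([20, 181, 177]);


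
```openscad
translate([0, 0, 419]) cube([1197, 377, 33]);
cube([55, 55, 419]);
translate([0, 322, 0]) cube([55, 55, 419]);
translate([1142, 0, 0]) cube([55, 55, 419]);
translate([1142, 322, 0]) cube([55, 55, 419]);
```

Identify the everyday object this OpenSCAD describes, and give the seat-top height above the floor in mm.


A bench. The seat-top height is 452 mm.

A long slab on four corner posts — a bench. The slab sits at z = 419 with thickness 33, so the top is 419 + 33 = 452 mm.


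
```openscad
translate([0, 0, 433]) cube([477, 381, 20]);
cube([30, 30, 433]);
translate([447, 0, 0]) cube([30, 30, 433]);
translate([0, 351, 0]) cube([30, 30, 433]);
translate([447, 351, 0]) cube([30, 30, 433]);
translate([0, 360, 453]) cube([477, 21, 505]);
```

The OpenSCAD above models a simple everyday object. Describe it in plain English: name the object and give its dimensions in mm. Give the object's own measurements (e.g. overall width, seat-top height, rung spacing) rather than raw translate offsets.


A chair. The seat is a 477×381×20 mm slab with its top at z = 453 mm, on four 30×30 mm corner legs (flush with the seat edges, standing on z = 0). A flat backrest 21 mm thick, 505 mm tall, spans the full seat width and rises from the seat top along its +y edge, rear face flush with the rear of the seat.


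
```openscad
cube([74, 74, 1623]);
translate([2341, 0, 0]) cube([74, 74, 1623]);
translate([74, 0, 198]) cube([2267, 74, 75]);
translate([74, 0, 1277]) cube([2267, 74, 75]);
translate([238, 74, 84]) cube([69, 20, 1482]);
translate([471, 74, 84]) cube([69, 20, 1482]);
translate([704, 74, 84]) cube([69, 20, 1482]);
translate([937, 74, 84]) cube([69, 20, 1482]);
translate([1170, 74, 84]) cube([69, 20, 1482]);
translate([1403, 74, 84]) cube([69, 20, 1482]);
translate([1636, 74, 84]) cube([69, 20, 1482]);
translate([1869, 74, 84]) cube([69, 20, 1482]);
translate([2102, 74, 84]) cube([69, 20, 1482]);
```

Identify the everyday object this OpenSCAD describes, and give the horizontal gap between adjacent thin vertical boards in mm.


A fence section. The picket gap is 164 mm.

Two posts, two rails, 9 pickets — a fence section. Span 2267 mm holds 9 pickets of 69 mm with 10 equal gaps: ⌊(2267 − 9·69) / 10⌋ = 164 mm.


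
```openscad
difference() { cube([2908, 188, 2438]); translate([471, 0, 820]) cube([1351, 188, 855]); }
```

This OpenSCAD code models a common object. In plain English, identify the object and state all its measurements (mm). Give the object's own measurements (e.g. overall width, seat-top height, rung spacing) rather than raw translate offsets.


A wall 2908 mm long (x), 188 mm thick (y), 2438 mm tall, with a rectangular window opening cut through it. The opening is 1351 mm wide and 855 mm tall; its sill is at z = 820 mm and its near (−x) edge is 471 mm from the wall's −x end. The opening passes through the full wall thickness.


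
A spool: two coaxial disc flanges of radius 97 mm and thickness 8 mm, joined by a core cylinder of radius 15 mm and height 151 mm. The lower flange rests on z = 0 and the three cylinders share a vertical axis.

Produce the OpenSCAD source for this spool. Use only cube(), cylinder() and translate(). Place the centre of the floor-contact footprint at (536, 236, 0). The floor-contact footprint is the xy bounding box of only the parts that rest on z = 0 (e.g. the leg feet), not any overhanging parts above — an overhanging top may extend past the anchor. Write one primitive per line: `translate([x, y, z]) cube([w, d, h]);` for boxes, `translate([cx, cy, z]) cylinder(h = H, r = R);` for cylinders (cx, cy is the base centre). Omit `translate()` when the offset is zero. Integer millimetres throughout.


translate([536, 236, 0]) cylinder(h = 8, r = 97);
translate([536, 236, 8]) cylinder(h = 151, r = 15);
translate([536, 236, 159]) cylinder(h = 8, r = 97);


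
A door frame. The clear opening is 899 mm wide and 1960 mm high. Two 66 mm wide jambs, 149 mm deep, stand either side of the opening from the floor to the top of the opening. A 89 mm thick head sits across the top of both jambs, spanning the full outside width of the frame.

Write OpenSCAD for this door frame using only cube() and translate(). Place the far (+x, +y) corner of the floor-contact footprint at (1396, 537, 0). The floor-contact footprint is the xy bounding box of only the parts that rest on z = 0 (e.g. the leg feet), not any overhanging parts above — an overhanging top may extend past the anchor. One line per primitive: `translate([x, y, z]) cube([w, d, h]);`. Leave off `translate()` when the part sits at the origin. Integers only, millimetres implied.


translate([365, 388, 0]) cube([66, 149, 1960]);
translate([1330, 388, 0]) cube([66, 149, 1960]);
translate([365, 388, 1960]) cube([1031, 149, 89]);


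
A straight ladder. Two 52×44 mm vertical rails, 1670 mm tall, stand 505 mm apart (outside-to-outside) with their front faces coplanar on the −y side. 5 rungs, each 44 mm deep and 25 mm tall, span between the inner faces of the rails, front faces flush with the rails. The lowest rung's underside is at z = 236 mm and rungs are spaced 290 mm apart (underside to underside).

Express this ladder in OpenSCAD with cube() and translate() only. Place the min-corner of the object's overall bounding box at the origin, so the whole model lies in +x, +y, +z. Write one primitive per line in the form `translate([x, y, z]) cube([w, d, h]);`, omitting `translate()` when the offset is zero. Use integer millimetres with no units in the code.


cube([52, 44, 1670]);
translate([453, 0, 0]) cube([52, 44, 1670]);
translate([52, 0, 236]) cube([401, 44, 25]);
translate([52, 0, 526]) cube([401, 44, 25]);
translate([52, 0, 816]) cube([401, 44, 25]);
translate([52, 0, 1106]) cube([401, 44, 25]);
translate([52, 0, 1396]) cube([401, 44, 25]);


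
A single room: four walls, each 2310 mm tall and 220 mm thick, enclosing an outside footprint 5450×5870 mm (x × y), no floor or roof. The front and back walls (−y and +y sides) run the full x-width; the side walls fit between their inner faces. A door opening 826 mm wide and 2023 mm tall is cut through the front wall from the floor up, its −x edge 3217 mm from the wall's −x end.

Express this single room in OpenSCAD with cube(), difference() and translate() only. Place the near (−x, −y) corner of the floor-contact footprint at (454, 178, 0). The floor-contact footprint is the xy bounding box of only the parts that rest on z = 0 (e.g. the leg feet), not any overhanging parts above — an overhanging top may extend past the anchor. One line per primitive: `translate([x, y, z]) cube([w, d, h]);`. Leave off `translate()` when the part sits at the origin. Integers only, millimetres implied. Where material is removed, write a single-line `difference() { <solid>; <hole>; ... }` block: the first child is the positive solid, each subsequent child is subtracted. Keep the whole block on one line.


difference() { translate([454, 178, 0]) cube([5450, 220, 2310]); translate([3671, 178, 0]) cube([826, 220, 2023]); }
translate([454, 5828, 0]) cube([5450, 220, 2310]);
translate([454, 398, 0]) cube([220, 5430, 2310]);
translate([5684, 398, 0]) cube([220, 5430, 2310]);


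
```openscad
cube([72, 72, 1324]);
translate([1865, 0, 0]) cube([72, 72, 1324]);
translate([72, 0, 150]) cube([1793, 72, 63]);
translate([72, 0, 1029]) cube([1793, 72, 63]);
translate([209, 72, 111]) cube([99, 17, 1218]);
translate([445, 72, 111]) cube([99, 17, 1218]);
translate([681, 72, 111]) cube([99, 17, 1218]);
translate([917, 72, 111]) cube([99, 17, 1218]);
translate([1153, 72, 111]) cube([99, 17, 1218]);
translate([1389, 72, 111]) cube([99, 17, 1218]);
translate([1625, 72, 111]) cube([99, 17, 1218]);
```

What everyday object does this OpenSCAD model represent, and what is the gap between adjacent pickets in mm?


A fence section. The picket gap is 137 mm.

Two posts, two rails, 7 pickets — a fence section. Span 1793 mm holds 7 pickets of 99 mm with 8 equal gaps: ⌊(1793 − 7·99) / 8⌋ = 137 mm.


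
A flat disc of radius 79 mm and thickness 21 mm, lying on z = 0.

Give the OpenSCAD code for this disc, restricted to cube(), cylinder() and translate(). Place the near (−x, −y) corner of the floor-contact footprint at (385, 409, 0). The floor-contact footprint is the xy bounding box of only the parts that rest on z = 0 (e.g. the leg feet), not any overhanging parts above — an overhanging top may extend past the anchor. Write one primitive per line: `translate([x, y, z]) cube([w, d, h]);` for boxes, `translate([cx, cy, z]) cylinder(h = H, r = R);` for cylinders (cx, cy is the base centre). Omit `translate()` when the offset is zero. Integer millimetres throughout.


translate([464, 488, 0]) cylinder(h = 21, r = 79);


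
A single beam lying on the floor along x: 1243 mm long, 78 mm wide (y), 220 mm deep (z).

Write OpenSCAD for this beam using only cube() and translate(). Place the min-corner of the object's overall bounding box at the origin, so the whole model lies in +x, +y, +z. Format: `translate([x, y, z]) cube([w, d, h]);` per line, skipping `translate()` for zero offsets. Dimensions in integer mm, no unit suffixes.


cube([1243, 78, 220]);


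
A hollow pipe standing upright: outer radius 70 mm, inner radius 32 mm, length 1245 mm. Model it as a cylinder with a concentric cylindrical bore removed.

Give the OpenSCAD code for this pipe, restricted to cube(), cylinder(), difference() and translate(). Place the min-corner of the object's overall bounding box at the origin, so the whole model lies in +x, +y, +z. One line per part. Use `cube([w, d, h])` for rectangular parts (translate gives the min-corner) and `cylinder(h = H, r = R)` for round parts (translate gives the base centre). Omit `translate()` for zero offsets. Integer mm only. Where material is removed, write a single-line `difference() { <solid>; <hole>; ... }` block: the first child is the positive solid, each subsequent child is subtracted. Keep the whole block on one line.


difference() { translate([70, 70, 0]) cylinder(h = 1245, r = 70); translate([70, 70, 0]) cylinder(h = 1245, r = 32); }


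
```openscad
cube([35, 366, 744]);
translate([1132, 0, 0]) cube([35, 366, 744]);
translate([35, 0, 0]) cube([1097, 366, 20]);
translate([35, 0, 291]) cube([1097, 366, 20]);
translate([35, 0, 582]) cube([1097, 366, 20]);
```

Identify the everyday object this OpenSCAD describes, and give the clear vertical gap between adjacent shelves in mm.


A bookshelf. The clear shelf gap is 271 mm.

Two tall side panels with 3 horizontal boards between them — a bookshelf. The first two shelf undersides are at z = 0 and z = 291; with shelf thickness 20, the clear gap is 291 − 0 − 20 = 271 mm.


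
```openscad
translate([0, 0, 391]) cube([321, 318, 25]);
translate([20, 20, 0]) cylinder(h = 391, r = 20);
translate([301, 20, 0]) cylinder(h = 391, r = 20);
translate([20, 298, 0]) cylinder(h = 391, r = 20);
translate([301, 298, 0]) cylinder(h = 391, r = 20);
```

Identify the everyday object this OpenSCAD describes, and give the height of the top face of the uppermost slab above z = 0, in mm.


A stool. The seat height is 416 mm.

A 321×318×25 slab at z = 391 on four corner cylinders — a stool. The seat top is 391 + 25 = 416 mm.


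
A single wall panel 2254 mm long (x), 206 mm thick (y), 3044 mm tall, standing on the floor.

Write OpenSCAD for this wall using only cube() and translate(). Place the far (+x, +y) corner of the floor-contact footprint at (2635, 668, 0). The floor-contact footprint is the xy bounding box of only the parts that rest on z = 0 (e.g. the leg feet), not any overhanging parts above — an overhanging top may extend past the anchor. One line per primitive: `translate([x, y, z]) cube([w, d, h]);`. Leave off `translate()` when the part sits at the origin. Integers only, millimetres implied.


translate([381, 462, 0]) cube([2254, 206, 3044]);


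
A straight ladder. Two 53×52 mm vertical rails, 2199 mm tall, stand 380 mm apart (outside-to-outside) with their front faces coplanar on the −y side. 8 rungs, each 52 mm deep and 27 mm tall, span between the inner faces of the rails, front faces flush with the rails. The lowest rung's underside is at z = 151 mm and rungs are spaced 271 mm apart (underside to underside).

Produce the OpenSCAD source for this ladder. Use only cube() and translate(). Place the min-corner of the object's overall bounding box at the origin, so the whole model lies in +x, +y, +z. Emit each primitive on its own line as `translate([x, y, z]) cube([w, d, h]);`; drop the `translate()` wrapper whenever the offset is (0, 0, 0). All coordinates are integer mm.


// rung span = 380 - 2*53 = 274
// rung[k] z = 151 + k*271
cube([53, 52, 2199]);
translate([327, 0, 0]) cube([53, 52, 2199]);
translate([53, 0, 151]) cube([274, 52, 27]);
translate([53, 0, 422]) cube([274, 52, 27]);
translate([53, 0, 693]) cube([274, 52, 27]);
translate([53, 0, 964]) cube([274, 52, 27]);
translate([53, 0, 1235]) cube([274, 52, 27]);
translate([53, 0, 1506]) cube([274, 52, 27]);
translate([53, 0, 1777]) cube([274, 52, 27]);
translate([53, 0, 2048]) cube([274, 52, 27]);
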